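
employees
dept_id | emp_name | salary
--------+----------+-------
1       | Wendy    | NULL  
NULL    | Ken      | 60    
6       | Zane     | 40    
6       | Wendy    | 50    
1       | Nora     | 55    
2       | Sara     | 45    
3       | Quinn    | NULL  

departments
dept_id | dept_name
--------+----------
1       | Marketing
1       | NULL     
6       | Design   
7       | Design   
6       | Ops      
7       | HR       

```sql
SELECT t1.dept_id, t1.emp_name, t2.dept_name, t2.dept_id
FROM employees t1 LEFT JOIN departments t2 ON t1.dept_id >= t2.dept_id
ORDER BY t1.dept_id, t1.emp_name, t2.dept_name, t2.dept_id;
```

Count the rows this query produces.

17

LEFT JOIN keeps every row from `employees`; unmatched rows get NULL for `departments`'s columns.
Matching on t1.dept_id >= t2.dept_id. A NULL in a compared column never satisfies the condition.
- dept_id=1: 2 matching t2 row(s), so 2 row(s) emitted.
- dept_id=NULL: no t2 row matches, row kept with t2 columns NULL.
- dept_id=6: 4 matching t2 row(s), so 4 row(s) emitted.
- dept_id=6: 4 matching t2 row(s), so 4 row(s) emitted.
- dept_id=1: 2 matching t2 row(s), so 2 row(s) emitted.
- dept_id=2: 2 matching t2 row(s), so 2 row(s) emitted.
- dept_id=3: 2 matching t2 row(s), so 2 row(s) emitted.
Total: 16 matched + 1 padded = 17 rows.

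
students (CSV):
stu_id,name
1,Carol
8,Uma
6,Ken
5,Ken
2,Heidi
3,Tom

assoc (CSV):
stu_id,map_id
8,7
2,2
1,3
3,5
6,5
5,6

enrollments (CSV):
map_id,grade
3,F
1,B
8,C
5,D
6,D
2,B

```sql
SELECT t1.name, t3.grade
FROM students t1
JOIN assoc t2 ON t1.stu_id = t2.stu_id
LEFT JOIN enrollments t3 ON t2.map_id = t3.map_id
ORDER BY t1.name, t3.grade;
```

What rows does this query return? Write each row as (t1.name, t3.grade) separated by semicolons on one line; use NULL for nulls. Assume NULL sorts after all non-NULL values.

(Carol, F); (Heidi, B); (Ken, D); (Ken, D); (Tom, D); (Uma, NULL)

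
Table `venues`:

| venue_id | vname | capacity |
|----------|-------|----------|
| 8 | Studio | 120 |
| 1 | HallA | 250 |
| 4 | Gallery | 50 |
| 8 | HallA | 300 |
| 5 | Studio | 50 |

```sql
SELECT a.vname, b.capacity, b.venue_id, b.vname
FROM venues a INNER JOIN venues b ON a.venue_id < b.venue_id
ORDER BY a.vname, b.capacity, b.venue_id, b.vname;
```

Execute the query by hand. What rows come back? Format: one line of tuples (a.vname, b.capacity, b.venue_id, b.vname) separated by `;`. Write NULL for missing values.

(Gallery, 50, 5, Studio); (Gallery, 120, 8, Studio); (Gallery, 300, 8, HallA); (HallA, 50, 4, Gallery); (HallA, 50, 5, Studio); (HallA, 120, 8, Studio); (HallA, 300, 8, HallA); (Studio, 120, 8, Studio); (Studio, 300, 8, HallA)

INNER JOIN keeps only pairs where the ON condition holds.
Matching on a.venue_id < b.venue_id.
Matched pairs: 9.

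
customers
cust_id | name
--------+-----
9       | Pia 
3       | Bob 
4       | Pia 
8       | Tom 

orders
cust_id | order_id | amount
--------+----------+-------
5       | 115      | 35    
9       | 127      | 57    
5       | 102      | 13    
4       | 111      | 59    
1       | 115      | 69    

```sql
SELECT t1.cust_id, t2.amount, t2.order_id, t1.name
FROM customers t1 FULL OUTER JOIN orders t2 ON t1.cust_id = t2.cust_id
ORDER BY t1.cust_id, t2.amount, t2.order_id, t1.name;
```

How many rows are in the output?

7

FULL OUTER JOIN keeps every row from both sides; unmatched rows get NULL for the other side's columns.
Matching on t1.cust_id = t2.cust_id.
Matched pairs: 2; unmatched t1 rows kept: 2; unmatched t2 rows kept: 3.
Total: 2 matched + 5 padded = 7 rows.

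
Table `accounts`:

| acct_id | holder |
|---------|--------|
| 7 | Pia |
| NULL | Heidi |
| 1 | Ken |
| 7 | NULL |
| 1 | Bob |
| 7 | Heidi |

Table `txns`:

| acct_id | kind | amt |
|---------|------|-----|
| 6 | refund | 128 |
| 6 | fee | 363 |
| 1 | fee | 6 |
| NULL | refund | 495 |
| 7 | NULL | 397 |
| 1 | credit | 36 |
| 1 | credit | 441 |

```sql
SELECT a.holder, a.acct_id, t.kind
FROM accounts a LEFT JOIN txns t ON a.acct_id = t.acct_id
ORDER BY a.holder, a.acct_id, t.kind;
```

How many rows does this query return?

LEFT JOIN keeps every row from `accounts`; unmatched rows get NULL for `txns`'s columns.
Matching on a.acct_id = t.acct_id. A NULL in a compared column never satisfies the condition.
- a[0] acct_id=7 → 1 match(es) in t → 1 row(s).
- a[1] acct_id=NULL → no match; kept with NULLs on the t side.
- a[2] acct_id=1 → 3 match(es) in t → 3 row(s).
- a[3] acct_id=7 → 1 match(es) in t → 1 row(s).
- a[4] acct_id=1 → 3 match(es) in t → 3 row(s).
- a[5] acct_id=7 → 1 match(es) in t → 1 row(s).
Total: 9 matched + 1 padded = 10 rows.

10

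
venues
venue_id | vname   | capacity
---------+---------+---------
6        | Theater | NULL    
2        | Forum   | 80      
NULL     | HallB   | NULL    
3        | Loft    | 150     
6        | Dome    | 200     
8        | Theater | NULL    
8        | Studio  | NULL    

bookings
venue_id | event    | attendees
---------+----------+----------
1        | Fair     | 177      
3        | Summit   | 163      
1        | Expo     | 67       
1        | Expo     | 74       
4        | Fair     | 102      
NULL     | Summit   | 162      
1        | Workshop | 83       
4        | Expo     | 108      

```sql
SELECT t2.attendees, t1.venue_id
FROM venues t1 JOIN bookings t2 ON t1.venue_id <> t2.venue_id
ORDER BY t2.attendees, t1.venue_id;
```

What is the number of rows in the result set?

41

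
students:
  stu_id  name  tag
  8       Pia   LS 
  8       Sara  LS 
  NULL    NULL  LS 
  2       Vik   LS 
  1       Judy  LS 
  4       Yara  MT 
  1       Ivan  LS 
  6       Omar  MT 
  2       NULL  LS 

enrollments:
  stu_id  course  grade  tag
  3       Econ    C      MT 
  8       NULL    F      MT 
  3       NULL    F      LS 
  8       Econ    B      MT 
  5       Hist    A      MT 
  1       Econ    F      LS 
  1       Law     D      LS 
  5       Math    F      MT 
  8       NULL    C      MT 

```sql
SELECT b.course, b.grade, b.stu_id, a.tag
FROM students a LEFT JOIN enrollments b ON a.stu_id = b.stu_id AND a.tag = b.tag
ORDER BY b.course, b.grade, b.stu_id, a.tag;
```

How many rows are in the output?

11

LEFT JOIN keeps every row from `students`; unmatched rows get NULL for `enrollments`'s columns.
Matching on a.stu_id = b.stu_id AND a.tag = b.tag. A NULL in a compared column never satisfies the condition.
Matched pairs: 4; unmatched a rows kept: 7.
Total: 4 matched + 7 padded = 11 rows.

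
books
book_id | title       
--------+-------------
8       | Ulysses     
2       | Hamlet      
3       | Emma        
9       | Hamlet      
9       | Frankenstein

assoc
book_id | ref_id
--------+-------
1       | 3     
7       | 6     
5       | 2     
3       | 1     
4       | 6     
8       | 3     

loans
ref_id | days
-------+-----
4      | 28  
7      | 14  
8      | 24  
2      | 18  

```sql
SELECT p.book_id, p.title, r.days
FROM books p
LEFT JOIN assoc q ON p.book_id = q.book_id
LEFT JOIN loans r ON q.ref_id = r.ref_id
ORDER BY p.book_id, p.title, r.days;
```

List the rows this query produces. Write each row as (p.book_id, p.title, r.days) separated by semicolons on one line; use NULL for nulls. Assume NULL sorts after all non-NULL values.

(2, Hamlet, NULL); (3, Emma, NULL); (8, Ulysses, NULL); (9, Frankenstein, NULL); (9, Hamlet, NULL)

Step 1 — p LEFT JOIN q on book_id → 5 row(s).
Then LEFT JOIN `loans r` on ref_id: each of those 5 rows is kept; rows whose q.ref_id has no match in r get NULL for r's columns.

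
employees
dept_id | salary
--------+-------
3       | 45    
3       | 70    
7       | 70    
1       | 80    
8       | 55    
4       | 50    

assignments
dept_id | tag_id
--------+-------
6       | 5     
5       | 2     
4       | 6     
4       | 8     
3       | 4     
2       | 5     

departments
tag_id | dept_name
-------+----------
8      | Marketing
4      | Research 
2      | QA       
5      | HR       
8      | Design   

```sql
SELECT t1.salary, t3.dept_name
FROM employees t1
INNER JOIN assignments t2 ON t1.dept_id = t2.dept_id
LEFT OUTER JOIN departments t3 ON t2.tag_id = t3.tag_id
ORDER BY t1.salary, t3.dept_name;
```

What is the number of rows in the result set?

5

Step 1 — t1 INNER JOIN t2 on dept_id → 4 row(s).
Then LEFT JOIN `departments t3` on tag_id: each of those 4 rows is kept; rows whose t2.tag_id has no match in t3 get NULL for t3's columns.
Result: 5 row(s).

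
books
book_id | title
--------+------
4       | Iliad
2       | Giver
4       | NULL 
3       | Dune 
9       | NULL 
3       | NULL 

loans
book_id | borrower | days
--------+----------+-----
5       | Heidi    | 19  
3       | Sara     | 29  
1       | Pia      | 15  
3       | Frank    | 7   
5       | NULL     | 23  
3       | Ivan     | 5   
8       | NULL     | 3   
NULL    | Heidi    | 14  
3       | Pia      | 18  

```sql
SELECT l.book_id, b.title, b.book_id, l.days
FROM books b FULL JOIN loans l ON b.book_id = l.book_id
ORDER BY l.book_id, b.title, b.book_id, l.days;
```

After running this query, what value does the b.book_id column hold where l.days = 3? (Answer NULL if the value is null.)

FULL OUTER JOIN keeps every row from both sides; unmatched rows get NULL for the other side's columns.
Matching on b.book_id = l.book_id. A NULL in a compared column never satisfies the condition.
- b row (book_id=4): no match → kept, l columns NULL.
- b row (book_id=2): no match → kept, l columns NULL.
- b row (book_id=4): no match → kept, l columns NULL.
- b row (book_id=3): matches 4 l row(s) → 4 output row(s).
- b row (book_id=9): no match → kept, l columns NULL.
- b row (book_id=3): matches 4 l row(s) → 4 output row(s).
- plus 5 unmatched l row(s), each kept with NULL b columns.

NULL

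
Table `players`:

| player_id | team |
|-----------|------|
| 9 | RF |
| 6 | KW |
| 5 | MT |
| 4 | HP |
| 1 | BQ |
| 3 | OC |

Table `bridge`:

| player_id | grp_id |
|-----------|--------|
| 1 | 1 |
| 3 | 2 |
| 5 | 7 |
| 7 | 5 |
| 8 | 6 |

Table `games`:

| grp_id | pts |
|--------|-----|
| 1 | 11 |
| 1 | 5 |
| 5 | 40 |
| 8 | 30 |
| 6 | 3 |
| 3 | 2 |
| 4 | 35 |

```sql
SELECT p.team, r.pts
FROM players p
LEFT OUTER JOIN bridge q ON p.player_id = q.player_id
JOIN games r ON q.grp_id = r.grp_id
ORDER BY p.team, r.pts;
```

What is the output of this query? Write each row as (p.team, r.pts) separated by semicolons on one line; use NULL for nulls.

(BQ, 5); (BQ, 11)

Joins associate left-to-right: players LEFT JOIN bridge on player_id gives 6 intermediate row(s).
Then INNER JOIN `games r` on grp_id: keep only rows whose q.grp_id appears in r.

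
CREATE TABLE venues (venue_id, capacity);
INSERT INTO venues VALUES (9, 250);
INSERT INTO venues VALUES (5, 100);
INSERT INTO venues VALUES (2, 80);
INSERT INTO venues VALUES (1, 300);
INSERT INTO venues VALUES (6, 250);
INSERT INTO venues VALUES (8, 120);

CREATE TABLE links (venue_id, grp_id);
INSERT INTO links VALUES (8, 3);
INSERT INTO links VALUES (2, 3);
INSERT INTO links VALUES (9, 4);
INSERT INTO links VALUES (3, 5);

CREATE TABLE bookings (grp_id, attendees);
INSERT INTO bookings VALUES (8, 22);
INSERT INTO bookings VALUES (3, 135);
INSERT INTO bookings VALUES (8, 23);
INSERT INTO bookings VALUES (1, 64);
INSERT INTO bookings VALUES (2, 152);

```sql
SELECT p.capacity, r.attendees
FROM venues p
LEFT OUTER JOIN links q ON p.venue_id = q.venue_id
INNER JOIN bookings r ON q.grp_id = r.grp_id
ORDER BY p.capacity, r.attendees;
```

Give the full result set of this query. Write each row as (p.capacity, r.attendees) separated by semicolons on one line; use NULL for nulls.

(80, 135); (120, 135)

Joins associate left-to-right: venues LEFT JOIN links on venue_id gives 6 intermediate row(s).
Then INNER JOIN `bookings r` on grp_id: keep only rows whose q.grp_id appears in r.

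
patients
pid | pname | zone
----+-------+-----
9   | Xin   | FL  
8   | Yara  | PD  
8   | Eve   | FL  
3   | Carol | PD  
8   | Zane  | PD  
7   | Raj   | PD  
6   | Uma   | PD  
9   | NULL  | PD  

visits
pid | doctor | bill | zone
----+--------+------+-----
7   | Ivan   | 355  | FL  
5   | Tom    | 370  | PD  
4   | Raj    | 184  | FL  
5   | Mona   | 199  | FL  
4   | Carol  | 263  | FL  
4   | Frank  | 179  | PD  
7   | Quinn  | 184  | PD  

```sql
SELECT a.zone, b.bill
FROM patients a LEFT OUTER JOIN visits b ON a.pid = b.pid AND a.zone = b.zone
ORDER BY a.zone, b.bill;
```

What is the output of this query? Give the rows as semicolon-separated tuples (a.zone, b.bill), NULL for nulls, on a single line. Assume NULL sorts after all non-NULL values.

LEFT JOIN keeps every row from `patients`; unmatched rows get NULL for `visits`'s columns.
Matching on a.pid = b.pid AND a.zone = b.zone.
- a row (pid=9, zone=FL): no match → kept, b columns NULL.
- a row (pid=8, zone=PD): no match → kept, b columns NULL.
- a row (pid=8, zone=FL): no match → kept, b columns NULL.
- a row (pid=3, zone=PD): no match → kept, b columns NULL.
- a row (pid=8, zone=PD): no match → kept, b columns NULL.
- a row (pid=7, zone=PD): matches 1 b row(s) → 1 output row(s).
- a row (pid=6, zone=PD): no match → kept, b columns NULL.
- a row (pid=9, zone=PD): no match → kept, b columns NULL.
After projecting and ordering:
a.zone | b.bill
FL | NULL
FL | NULL
PD | 184
PD | NULL
PD | NULL
PD | NULL
PD | NULL
PD | NULL

(FL, NULL); (FL, NULL); (PD, 184); (PD, NULL); (PD, NULL); (PD, NULL); (PD, NULL); (PD, NULL)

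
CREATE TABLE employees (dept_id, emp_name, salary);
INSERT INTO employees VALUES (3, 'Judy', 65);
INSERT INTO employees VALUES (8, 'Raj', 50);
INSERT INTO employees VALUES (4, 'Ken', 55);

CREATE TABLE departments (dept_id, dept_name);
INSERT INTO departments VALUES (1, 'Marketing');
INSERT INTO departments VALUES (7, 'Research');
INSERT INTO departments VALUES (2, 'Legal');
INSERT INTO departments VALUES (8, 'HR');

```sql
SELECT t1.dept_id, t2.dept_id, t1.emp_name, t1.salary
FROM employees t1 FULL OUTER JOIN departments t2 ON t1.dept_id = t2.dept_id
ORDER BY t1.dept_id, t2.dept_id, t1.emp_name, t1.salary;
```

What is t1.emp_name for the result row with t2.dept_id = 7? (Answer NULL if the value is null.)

NULL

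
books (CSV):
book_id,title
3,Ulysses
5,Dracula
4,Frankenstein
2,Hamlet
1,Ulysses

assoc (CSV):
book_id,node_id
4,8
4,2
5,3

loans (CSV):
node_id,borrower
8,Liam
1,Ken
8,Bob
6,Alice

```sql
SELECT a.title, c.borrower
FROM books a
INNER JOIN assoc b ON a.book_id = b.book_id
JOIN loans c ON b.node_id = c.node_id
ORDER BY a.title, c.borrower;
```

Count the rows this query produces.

Step 1 — a INNER JOIN b on book_id → 3 row(s).
Then INNER JOIN `loans c` on node_id: keep only rows whose b.node_id appears in c.
Result: 2 row(s).

2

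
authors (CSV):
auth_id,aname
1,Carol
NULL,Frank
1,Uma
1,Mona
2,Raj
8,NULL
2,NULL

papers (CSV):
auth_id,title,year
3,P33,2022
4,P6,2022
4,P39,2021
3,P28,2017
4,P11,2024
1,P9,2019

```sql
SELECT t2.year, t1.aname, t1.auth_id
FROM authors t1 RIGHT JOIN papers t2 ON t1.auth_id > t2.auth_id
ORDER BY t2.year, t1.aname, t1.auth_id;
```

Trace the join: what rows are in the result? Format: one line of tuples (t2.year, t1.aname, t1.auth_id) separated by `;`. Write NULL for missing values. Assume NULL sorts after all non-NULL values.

RIGHT JOIN keeps every row from `papers`; unmatched rows get NULL for `authors`'s columns.
Matching on t1.auth_id > t2.auth_id. A NULL in a compared column never satisfies the condition.
Matched pairs: 8; unmatched t2 rows kept: 0.

(2017, NULL, 8); (2019, Raj, 2); (2019, NULL, 2); (2019, NULL, 8); (2021, NULL, 8); (2022, NULL, 8); (2022, NULL, 8); (2024, NULL, 8)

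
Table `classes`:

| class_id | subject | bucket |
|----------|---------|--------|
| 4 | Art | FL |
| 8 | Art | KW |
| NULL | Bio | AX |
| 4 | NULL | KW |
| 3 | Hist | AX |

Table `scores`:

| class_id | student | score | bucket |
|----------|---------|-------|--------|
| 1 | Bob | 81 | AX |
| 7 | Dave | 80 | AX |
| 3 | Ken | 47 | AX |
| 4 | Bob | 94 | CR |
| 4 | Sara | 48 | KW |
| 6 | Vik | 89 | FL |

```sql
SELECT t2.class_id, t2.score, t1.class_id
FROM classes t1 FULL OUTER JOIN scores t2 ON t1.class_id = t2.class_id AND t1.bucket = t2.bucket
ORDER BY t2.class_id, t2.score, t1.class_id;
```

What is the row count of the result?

9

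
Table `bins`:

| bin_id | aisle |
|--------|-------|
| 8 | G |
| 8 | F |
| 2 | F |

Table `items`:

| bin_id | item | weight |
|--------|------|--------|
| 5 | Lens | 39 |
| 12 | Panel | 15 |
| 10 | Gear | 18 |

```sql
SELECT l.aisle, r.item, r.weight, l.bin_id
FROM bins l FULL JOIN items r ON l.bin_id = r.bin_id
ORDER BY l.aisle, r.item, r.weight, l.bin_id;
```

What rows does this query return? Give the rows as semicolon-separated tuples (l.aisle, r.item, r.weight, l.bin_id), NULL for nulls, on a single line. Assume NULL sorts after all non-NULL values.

FULL OUTER JOIN keeps every row from both sides; unmatched rows get NULL for the other side's columns.
Matching on l.bin_id = r.bin_id.
- l[0] bin_id=8 → no match; kept with NULLs on the r side.
- l[1] bin_id=8 → no match; kept with NULLs on the r side.
- l[2] bin_id=2 → no match; kept with NULLs on the r side.
- 3 r row(s) had no l match → kept, l columns NULL.
After projecting and ordering:
l.aisle | r.item | r.weight | l.bin_id
F | NULL | NULL | 2
F | NULL | NULL | 8
G | NULL | NULL | 8
NULL | Gear | 18 | NULL
NULL | Lens | 39 | NULL
NULL | Panel | 15 | NULL

(F, NULL, NULL, 2); (F, NULL, NULL, 8); (G, NULL, NULL, 8); (NULL, Gear, 18, NULL); (NULL, Lens, 39, NULL); (NULL, Panel, 15, NULL)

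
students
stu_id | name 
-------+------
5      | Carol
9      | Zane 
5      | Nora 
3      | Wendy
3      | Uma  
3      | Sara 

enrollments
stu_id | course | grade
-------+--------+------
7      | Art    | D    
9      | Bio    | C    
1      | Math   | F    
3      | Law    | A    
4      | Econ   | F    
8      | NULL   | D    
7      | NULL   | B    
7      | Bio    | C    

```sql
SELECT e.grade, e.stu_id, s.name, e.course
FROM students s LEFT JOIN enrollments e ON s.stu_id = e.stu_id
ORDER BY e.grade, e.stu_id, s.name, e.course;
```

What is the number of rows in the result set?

6

LEFT JOIN keeps every row from `students`; unmatched rows get NULL for `enrollments`'s columns.
Matching on s.stu_id = e.stu_id.
- s (stu_id=5) has no partner → padded with NULL.
- s (stu_id=9) pairs with 1 row(s) of e.
- s (stu_id=5) has no partner → padded with NULL.
- s (stu_id=3) pairs with 1 row(s) of e.
- s (stu_id=3) pairs with 1 row(s) of e.
- s (stu_id=3) pairs with 1 row(s) of e.
Total: 4 matched + 2 padded = 6 rows.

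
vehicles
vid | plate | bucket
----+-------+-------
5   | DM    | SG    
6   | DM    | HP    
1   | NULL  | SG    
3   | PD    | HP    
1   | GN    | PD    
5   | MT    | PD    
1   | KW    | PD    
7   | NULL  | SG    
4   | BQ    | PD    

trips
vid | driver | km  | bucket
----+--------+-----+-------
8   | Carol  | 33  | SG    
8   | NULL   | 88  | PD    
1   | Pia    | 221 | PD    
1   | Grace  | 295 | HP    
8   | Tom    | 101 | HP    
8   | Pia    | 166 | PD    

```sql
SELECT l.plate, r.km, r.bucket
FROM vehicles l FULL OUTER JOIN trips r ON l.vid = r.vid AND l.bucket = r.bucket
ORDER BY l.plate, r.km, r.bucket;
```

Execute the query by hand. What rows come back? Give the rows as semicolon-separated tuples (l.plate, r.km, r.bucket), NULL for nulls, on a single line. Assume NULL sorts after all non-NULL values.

(BQ, NULL, NULL); (DM, NULL, NULL); (DM, NULL, NULL); (GN, 221, PD); (KW, 221, PD); (MT, NULL, NULL); (PD, NULL, NULL); (NULL, 33, SG); (NULL, 88, PD); (NULL, 101, HP); (NULL, 166, PD); (NULL, 295, HP); (NULL, NULL, NULL); (NULL, NULL, NULL)

FULL OUTER JOIN keeps every row from both sides; unmatched rows get NULL for the other side's columns.
Matching on l.vid = r.vid AND l.bucket = r.bucket.
- vid=5, bucket=SG: no r row matches, row kept with r columns NULL.
- vid=6, bucket=HP: no r row matches, row kept with r columns NULL.
- vid=1, bucket=SG: no r row matches, row kept with r columns NULL.
- vid=3, bucket=HP: no r row matches, row kept with r columns NULL.
- vid=1, bucket=PD: 1 matching r row(s), so 1 row(s) emitted.
- vid=5, bucket=PD: no r row matches, row kept with r columns NULL.
- vid=1, bucket=PD: 1 matching r row(s), so 1 row(s) emitted.
- vid=7, bucket=SG: no r row matches, row kept with r columns NULL.
- vid=4, bucket=PD: no r row matches, row kept with r columns NULL.
- plus 5 unmatched r row(s), each kept with NULL l columns.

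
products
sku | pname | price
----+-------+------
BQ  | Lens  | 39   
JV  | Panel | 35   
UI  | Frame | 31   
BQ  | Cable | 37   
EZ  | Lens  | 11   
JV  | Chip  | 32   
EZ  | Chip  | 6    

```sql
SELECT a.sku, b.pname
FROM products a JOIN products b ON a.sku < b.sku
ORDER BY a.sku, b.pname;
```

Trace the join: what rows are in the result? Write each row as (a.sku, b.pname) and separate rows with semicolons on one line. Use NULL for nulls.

(BQ, Chip); (BQ, Chip); (BQ, Chip); (BQ, Chip); (BQ, Frame); (BQ, Frame); (BQ, Lens); (BQ, Lens); (BQ, Panel); (BQ, Panel); (EZ, Chip); (EZ, Chip); (EZ, Frame); (EZ, Frame); (EZ, Panel); (EZ, Panel); (JV, Frame); (JV, Frame)

INNER JOIN keeps only pairs where the ON condition holds.
Matching on a.sku < b.sku.
- sku=BQ: 5 matching b row(s), so 5 row(s) emitted.
- sku=JV: 1 matching b row(s), so 1 row(s) emitted.
- sku=UI: no matching b row, dropped.
- sku=BQ: 5 matching b row(s), so 5 row(s) emitted.
- sku=EZ: 3 matching b row(s), so 3 row(s) emitted.
- sku=JV: 1 matching b row(s), so 1 row(s) emitted.
- sku=EZ: 3 matching b row(s), so 3 row(s) emitted.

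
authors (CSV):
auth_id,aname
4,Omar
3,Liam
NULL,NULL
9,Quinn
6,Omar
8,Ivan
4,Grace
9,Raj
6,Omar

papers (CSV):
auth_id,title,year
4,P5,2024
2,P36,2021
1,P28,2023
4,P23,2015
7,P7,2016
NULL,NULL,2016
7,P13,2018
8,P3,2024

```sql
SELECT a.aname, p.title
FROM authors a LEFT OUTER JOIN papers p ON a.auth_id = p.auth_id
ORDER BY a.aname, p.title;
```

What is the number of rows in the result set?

LEFT JOIN keeps every row from `authors`; unmatched rows get NULL for `papers`'s columns.
Matching on a.auth_id = p.auth_id. A NULL in a compared column never satisfies the condition.
Matched pairs: 5; unmatched a rows kept: 6.
Total: 5 matched + 6 padded = 11 rows.

11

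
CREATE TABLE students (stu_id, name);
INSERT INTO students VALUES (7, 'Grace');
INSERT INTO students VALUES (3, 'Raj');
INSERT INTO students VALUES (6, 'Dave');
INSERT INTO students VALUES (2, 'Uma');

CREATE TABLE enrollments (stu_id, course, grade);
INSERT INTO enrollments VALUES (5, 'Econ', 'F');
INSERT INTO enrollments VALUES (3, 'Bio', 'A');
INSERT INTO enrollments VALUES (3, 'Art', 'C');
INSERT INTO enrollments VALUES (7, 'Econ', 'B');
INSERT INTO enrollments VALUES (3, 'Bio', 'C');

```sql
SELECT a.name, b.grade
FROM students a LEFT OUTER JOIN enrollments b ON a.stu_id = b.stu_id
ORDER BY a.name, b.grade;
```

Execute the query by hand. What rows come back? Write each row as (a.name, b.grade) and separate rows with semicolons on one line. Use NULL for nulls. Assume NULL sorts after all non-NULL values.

LEFT JOIN keeps every row from `students`; unmatched rows get NULL for `enrollments`'s columns.
Matching on a.stu_id = b.stu_id.
- a[0] stu_id=7 → 1 match(es) in b → 1 row(s).
- a[1] stu_id=3 → 3 match(es) in b → 3 row(s).
- a[2] stu_id=6 → no match; kept with NULLs on the b side.
- a[3] stu_id=2 → no match; kept with NULLs on the b side.
After projecting and ordering:
a.name | b.grade
Dave | NULL
Grace | B
Raj | A
Raj | C
Raj | C
Uma | NULL

(Dave, NULL); (Grace, B); (Raj, A); (Raj, C); (Raj, C); (Uma, NULL)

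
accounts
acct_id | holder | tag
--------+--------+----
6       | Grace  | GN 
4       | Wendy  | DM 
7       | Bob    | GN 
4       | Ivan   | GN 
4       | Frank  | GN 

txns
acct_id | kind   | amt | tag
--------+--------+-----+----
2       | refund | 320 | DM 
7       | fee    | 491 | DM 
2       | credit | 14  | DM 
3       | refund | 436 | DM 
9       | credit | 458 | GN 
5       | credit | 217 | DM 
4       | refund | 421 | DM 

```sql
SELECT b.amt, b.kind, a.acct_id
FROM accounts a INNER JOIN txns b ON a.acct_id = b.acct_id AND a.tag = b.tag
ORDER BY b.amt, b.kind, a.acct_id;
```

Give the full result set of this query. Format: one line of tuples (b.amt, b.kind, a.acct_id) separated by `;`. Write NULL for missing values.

(421, refund, 4)

INNER JOIN keeps only pairs where the ON condition holds.
Matching on a.acct_id = b.acct_id AND a.tag = b.tag.
Matched pairs: 1.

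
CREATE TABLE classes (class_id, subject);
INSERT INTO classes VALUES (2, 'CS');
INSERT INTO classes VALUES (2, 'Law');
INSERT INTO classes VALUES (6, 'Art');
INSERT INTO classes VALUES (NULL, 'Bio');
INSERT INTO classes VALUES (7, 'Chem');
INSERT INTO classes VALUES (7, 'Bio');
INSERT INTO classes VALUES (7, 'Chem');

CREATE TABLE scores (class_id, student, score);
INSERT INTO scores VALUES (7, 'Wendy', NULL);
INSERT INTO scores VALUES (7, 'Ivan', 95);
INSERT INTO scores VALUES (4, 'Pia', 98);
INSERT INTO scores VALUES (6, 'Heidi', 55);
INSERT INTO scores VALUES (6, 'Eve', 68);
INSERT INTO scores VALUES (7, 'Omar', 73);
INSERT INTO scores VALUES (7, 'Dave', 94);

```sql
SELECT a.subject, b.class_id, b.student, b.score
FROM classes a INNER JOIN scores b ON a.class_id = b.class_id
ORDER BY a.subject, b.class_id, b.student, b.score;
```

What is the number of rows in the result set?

14

INNER JOIN keeps only pairs where the ON condition holds.
Matching on a.class_id = b.class_id. A NULL in a compared column never satisfies the condition.
- a[0] class_id=2 → no match; dropped.
- a[1] class_id=2 → no match; dropped.
- a[2] class_id=6 → 2 match(es) in b → 2 row(s).
- a[3] class_id=NULL → no match; dropped.
- a[4] class_id=7 → 4 match(es) in b → 4 row(s).
- a[5] class_id=7 → 4 match(es) in b → 4 row(s).
- a[6] class_id=7 → 4 match(es) in b → 4 row(s).
Total: 14 rows.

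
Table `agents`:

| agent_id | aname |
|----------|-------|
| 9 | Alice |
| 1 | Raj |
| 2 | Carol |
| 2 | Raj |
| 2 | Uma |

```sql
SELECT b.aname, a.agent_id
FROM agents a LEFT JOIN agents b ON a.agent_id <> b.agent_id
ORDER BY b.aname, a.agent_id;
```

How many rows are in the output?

LEFT JOIN keeps every row from `agents a`; unmatched rows get NULL for `agents b`'s columns.
Matching on a.agent_id <> b.agent_id.
- a row (agent_id=9): matches 4 b row(s) → 4 output row(s).
- a row (agent_id=1): matches 4 b row(s) → 4 output row(s).
- a row (agent_id=2): matches 2 b row(s) → 2 output row(s).
- a row (agent_id=2): matches 2 b row(s) → 2 output row(s).
- a row (agent_id=2): matches 2 b row(s) → 2 output row(s).
Total: 14 rows.

14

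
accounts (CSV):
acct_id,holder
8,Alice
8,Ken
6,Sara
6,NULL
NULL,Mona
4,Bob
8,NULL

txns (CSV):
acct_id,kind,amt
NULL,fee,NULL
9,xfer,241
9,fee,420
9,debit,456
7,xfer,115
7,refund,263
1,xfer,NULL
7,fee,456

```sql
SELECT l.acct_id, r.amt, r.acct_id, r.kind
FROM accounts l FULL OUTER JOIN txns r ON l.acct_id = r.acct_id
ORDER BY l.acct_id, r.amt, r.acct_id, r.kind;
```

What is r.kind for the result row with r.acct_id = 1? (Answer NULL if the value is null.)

FULL OUTER JOIN keeps every row from both sides; unmatched rows get NULL for the other side's columns.
Matching on l.acct_id = r.acct_id. A NULL in a compared column never satisfies the condition.
Matched pairs: 0; unmatched l rows kept: 7; unmatched r rows kept: 8.

xfer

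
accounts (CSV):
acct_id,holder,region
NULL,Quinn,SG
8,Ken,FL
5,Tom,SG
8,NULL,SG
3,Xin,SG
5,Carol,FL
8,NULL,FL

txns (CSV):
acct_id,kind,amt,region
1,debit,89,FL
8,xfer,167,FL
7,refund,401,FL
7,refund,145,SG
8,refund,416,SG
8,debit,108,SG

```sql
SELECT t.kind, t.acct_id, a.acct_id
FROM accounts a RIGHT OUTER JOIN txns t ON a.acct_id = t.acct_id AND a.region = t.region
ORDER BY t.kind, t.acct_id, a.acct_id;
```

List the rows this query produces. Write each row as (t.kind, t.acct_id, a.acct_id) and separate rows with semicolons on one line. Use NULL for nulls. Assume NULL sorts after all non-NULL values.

(debit, 1, NULL); (debit, 8, 8); (refund, 7, NULL); (refund, 7, NULL); (refund, 8, 8); (xfer, 8, 8); (xfer, 8, 8)

RIGHT JOIN keeps every row from `txns`; unmatched rows get NULL for `accounts`'s columns.
Matching on a.acct_id = t.acct_id AND a.region = t.region. A NULL in a compared column never satisfies the condition.
- a[0] acct_id=NULL, region=SG → no match.
- a[1] acct_id=8, region=FL → 1 match(es) in t → 1 row(s).
- a[2] acct_id=5, region=SG → no match.
- a[3] acct_id=8, region=SG → 2 match(es) in t → 2 row(s).
- a[4] acct_id=3, region=SG → no match.
- a[5] acct_id=5, region=FL → no match.
- a[6] acct_id=8, region=FL → 1 match(es) in t → 1 row(s).
- plus 3 unmatched t row(s), each kept with NULL a columns.
After projecting and ordering:
t.kind | t.acct_id | a.acct_id
debit | 1 | NULL
debit | 8 | 8
refund | 7 | NULL
refund | 7 | NULL
refund | 8 | 8
xfer | 8 | 8
xfer | 8 | 8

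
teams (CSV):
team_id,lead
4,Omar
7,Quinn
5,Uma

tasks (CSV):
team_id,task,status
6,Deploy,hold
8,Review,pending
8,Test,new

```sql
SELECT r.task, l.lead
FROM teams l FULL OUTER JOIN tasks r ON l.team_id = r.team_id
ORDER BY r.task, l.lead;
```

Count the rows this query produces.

6

FULL OUTER JOIN keeps every row from both sides; unmatched rows get NULL for the other side's columns.
Matching on l.team_id = r.team_id.
Matched pairs: 0; unmatched l rows kept: 3; unmatched r rows kept: 3.
Total: 0 matched + 6 padded = 6 rows.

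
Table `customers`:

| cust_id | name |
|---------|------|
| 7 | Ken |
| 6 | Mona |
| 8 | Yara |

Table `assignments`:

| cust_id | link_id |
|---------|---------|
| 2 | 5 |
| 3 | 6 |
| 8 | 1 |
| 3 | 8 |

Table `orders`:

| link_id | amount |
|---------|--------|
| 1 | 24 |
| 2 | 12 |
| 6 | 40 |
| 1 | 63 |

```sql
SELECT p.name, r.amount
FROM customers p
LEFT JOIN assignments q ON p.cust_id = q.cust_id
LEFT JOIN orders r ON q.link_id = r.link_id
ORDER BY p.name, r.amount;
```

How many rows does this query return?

4

Joins associate left-to-right: customers LEFT JOIN assignments on cust_id gives 3 intermediate row(s).
Then LEFT JOIN `orders r` on link_id: each of those 3 rows is kept; rows whose q.link_id has no match in r get NULL for r's columns.
Result: 4 row(s).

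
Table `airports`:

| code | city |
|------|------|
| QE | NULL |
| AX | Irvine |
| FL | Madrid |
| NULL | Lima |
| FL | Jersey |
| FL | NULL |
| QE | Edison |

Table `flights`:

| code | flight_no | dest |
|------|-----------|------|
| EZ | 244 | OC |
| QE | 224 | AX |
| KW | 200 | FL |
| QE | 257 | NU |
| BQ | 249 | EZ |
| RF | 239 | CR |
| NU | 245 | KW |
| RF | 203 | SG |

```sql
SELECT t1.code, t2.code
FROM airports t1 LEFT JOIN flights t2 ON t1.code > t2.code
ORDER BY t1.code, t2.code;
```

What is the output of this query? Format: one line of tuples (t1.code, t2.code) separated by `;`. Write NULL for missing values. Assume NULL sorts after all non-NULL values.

(AX, NULL); (FL, BQ); (FL, BQ); (FL, BQ); (FL, EZ); (FL, EZ); (FL, EZ); (QE, BQ); (QE, BQ); (QE, EZ); (QE, EZ); (QE, KW); (QE, KW); (QE, NU); (QE, NU); (NULL, NULL)

LEFT JOIN keeps every row from `airports`; unmatched rows get NULL for `flights`'s columns.
Matching on t1.code > t2.code. A NULL in a compared column never satisfies the condition.
- code=QE: 4 matching t2 row(s), so 4 row(s) emitted.
- code=AX: no t2 row matches, row kept with t2 columns NULL.
- code=FL: 2 matching t2 row(s), so 2 row(s) emitted.
- code=NULL: no t2 row matches, row kept with t2 columns NULL.
- code=FL: 2 matching t2 row(s), so 2 row(s) emitted.
- code=FL: 2 matching t2 row(s), so 2 row(s) emitted.
- code=QE: 4 matching t2 row(s), so 4 row(s) emitted.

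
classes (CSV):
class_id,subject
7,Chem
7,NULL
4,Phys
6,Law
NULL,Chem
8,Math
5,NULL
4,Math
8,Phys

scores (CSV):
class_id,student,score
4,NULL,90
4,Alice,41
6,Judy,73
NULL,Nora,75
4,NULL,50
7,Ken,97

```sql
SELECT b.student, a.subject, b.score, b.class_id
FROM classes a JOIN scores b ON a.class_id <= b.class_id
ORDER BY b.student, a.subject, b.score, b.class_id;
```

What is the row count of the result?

INNER JOIN keeps only pairs where the ON condition holds.
Matching on a.class_id <= b.class_id. A NULL in a compared column never satisfies the condition.
Matched pairs: 16.
Total: 16 rows.

16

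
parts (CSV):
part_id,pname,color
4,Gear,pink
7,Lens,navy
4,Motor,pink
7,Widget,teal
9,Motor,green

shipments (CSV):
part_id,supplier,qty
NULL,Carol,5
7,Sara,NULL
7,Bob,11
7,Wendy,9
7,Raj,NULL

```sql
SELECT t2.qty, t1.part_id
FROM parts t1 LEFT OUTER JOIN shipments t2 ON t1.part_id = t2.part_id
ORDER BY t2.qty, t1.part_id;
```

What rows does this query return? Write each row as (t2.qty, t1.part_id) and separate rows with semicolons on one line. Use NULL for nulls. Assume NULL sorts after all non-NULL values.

(9, 7); (9, 7); (11, 7); (11, 7); (NULL, 4); (NULL, 4); (NULL, 7); (NULL, 7); (NULL, 7); (NULL, 7); (NULL, 9)

LEFT JOIN keeps every row from `parts`; unmatched rows get NULL for `shipments`'s columns.
Matching on t1.part_id = t2.part_id. A NULL in a compared column never satisfies the condition.
- part_id=4: no t2 row matches, row kept with t2 columns NULL.
- part_id=7: 4 matching t2 row(s), so 4 row(s) emitted.
- part_id=4: no t2 row matches, row kept with t2 columns NULL.
- part_id=7: 4 matching t2 row(s), so 4 row(s) emitted.
- part_id=9: no t2 row matches, row kept with t2 columns NULL.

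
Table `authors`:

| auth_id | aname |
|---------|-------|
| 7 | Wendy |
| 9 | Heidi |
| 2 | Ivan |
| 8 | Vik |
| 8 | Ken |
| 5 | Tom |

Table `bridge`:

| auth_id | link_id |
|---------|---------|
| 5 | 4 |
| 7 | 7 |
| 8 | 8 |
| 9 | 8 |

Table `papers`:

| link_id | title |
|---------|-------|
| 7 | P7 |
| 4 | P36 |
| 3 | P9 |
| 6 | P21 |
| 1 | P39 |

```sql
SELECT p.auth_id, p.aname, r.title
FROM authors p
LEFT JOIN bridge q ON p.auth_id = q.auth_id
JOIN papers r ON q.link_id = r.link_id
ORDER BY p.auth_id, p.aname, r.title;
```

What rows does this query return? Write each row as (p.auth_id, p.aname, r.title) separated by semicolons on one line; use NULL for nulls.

Step 1 — p LEFT JOIN q on auth_id → 6 row(s).
Then INNER JOIN `papers r` on link_id: keep only rows whose q.link_id appears in r.

(5, Tom, P36); (7, Wendy, P7)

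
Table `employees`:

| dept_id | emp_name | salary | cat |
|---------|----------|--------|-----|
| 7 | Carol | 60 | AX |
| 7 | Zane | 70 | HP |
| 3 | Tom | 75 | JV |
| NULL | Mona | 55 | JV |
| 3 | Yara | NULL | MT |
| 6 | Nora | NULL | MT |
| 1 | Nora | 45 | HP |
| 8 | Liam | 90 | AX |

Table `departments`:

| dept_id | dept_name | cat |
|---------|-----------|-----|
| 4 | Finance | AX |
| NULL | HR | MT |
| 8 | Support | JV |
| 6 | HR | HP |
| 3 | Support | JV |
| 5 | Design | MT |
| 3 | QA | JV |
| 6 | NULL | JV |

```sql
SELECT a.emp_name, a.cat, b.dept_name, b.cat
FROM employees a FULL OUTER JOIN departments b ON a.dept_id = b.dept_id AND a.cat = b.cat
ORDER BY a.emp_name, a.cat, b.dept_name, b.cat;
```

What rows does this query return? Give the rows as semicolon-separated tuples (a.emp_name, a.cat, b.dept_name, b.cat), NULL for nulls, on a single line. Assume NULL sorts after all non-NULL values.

(Carol, AX, NULL, NULL); (Liam, AX, NULL, NULL); (Mona, JV, NULL, NULL); (Nora, HP, NULL, NULL); (Nora, MT, NULL, NULL); (Tom, JV, QA, JV); (Tom, JV, Support, JV); (Yara, MT, NULL, NULL); (Zane, HP, NULL, NULL); (NULL, NULL, Design, MT); (NULL, NULL, Finance, AX); (NULL, NULL, HR, HP); (NULL, NULL, HR, MT); (NULL, NULL, Support, JV); (NULL, NULL, NULL, JV)

FULL OUTER JOIN keeps every row from both sides; unmatched rows get NULL for the other side's columns.
Matching on a.dept_id = b.dept_id AND a.cat = b.cat. A NULL in a compared column never satisfies the condition.
Matched pairs: 2; unmatched a rows kept: 7; unmatched b rows kept: 6.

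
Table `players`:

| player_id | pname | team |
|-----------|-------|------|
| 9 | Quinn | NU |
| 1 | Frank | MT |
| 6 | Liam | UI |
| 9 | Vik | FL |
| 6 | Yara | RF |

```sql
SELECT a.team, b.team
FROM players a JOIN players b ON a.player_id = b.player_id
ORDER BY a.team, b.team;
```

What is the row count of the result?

9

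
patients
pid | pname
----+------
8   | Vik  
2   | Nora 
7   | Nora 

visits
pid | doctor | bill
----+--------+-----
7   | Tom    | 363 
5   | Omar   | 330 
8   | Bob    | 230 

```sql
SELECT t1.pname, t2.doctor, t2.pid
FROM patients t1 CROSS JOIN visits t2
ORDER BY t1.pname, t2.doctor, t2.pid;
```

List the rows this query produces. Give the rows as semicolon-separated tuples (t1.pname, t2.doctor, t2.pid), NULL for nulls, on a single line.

(Nora, Bob, 8); (Nora, Bob, 8); (Nora, Omar, 5); (Nora, Omar, 5); (Nora, Tom, 7); (Nora, Tom, 7); (Vik, Bob, 8); (Vik, Omar, 5); (Vik, Tom, 7)

CROSS JOIN pairs every row of `patients` with every row of `visits`: 3 × 3 = 9 rows.
After projecting and ordering:
t1.pname | t2.doctor | t2.pid
Nora | Bob | 8
Nora | Bob | 8
Nora | Omar | 5
Nora | Omar | 5
Nora | Tom | 7
Nora | Tom | 7
Vik | Bob | 8
Vik | Omar | 5
Vik | Tom | 7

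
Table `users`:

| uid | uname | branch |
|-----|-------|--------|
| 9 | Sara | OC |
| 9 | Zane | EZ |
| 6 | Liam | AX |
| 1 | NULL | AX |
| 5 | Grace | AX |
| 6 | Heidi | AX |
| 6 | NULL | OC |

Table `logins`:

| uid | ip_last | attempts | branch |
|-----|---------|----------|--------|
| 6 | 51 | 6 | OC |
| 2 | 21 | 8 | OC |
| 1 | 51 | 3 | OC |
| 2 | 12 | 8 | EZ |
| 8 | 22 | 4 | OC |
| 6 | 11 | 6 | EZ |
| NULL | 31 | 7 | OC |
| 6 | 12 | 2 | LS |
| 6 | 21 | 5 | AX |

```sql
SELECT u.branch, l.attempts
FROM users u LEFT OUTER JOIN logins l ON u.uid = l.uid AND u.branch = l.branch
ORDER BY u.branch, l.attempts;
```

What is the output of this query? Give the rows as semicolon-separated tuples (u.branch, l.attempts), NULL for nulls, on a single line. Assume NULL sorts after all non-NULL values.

LEFT JOIN keeps every row from `users`; unmatched rows get NULL for `logins`'s columns.
Matching on u.uid = l.uid AND u.branch = l.branch. A NULL in a compared column never satisfies the condition.
- u row (uid=9, branch=OC): no match → kept, l columns NULL.
- u row (uid=9, branch=EZ): no match → kept, l columns NULL.
- u row (uid=6, branch=AX): matches 1 l row(s) → 1 output row(s).
- u row (uid=1, branch=AX): no match → kept, l columns NULL.
- u row (uid=5, branch=AX): no match → kept, l columns NULL.
- u row (uid=6, branch=AX): matches 1 l row(s) → 1 output row(s).
- u row (uid=6, branch=OC): matches 1 l row(s) → 1 output row(s).
After projecting and ordering:
u.branch | l.attempts
AX | 5
AX | 5
AX | NULL
AX | NULL
EZ | NULL
OC | 6
OC | NULL

(AX, 5); (AX, 5); (AX, NULL); (AX, NULL); (EZ, NULL); (OC, 6); (OC, NULL)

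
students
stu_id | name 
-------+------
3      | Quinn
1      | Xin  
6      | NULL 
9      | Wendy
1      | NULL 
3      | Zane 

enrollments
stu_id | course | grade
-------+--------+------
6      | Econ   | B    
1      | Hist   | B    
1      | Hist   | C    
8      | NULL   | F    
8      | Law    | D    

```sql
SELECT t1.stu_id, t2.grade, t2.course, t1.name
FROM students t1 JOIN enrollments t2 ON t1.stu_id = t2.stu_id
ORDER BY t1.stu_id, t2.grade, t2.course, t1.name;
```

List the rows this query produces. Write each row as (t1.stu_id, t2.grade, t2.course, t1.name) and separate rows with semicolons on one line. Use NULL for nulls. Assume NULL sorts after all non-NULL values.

(1, B, Hist, Xin); (1, B, Hist, NULL); (1, C, Hist, Xin); (1, C, Hist, NULL); (6, B, Econ, NULL)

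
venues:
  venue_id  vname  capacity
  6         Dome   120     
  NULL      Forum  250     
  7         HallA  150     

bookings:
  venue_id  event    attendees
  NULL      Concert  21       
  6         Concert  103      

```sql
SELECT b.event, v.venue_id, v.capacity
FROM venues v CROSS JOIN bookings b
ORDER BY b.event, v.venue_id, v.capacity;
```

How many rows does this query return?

6

CROSS JOIN pairs every row of `venues` with every row of `bookings`: 3 × 2 = 6 rows.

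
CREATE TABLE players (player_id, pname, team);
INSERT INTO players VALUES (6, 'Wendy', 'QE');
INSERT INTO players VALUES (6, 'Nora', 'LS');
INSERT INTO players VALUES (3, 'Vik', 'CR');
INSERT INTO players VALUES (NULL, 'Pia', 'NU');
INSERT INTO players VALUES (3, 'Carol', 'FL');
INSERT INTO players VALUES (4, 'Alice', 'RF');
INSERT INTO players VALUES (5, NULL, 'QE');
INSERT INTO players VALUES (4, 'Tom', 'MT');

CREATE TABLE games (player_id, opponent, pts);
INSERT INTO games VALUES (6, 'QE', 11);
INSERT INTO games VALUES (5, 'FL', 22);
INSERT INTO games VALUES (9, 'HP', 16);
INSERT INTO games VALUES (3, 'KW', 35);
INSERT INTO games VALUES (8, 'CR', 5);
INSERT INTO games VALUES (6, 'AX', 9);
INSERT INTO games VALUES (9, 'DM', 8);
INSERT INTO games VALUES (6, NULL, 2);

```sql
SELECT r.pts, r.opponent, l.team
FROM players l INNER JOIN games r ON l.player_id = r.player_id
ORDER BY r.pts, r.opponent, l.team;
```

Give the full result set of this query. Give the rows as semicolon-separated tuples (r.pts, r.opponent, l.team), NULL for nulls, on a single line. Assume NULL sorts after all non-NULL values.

INNER JOIN keeps only pairs where the ON condition holds.
Matching on l.player_id = r.player_id. A NULL in a compared column never satisfies the condition.
- player_id=6: 3 matching r row(s), so 3 row(s) emitted.
- player_id=6: 3 matching r row(s), so 3 row(s) emitted.
- player_id=3: 1 matching r row(s), so 1 row(s) emitted.
- player_id=NULL: no matching r row, dropped.
- player_id=3: 1 matching r row(s), so 1 row(s) emitted.
- player_id=4: no matching r row, dropped.
- player_id=5: 1 matching r row(s), so 1 row(s) emitted.
- player_id=4: no matching r row, dropped.
After projecting and ordering:
r.pts | r.opponent | l.team
2 | NULL | LS
2 | NULL | QE
9 | AX | LS
9 | AX | QE
11 | QE | LS
11 | QE | QE
22 | FL | QE
35 | KW | CR
35 | KW | FL

(2, NULL, LS); (2, NULL, QE); (9, AX, LS); (9, AX, QE); (11, QE, LS); (11, QE, QE); (22, FL, QE); (35, KW, CR); (35, KW, FL)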